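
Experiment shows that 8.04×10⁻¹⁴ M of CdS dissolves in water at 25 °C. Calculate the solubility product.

Ksp = 6.46×10⁻²⁷

CdS(s) ⇌ Cd²⁺(aq) + S²⁻(aq)
Call the molar solubility s, so that [Cd²⁺] = s and [S²⁻] = s.
Ksp = [Cd²⁺][S²⁻] = s · s = s^2
Ksp = (8.04×10⁻¹⁴)^2 = 6.46×10⁻²⁷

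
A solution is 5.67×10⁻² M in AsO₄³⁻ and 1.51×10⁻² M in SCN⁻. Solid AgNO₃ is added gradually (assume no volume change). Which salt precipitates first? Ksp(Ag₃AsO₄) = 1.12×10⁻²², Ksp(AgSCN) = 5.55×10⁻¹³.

AgSCN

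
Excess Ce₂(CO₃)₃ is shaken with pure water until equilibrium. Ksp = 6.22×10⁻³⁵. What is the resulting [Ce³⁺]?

1.13×10⁻⁷ M

Ce₂(CO₃)₃(s) ⇌ 2 Ce³⁺(aq) + 3 CO₃²⁻(aq)
With molar solubility s: [Ce³⁺] = 2s, [CO₃²⁻] = 3s.
Ksp = [Ce³⁺]^2[CO₃²⁻]^3 = (2s)^2 · (3s)^3 = 108s^5 = 6.22×10⁻³⁵
s = 5.65×10⁻⁸ mol/L
[Ce³⁺] = 2s = 1.13×10⁻⁷ mol/L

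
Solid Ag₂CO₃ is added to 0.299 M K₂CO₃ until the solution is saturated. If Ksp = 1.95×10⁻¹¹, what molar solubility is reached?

Ag₂CO₃(s) ⇌ 2 Ag⁺(aq) + CO₃²⁻(aq)
The solution already contains CO₃²⁻ at 0.299 M. Let s be the molar solubility of Ag₂CO₃.
[CO₃²⁻] ≈ 0.299 M (common ion dominates); [Ag⁺] = 2s.
Ksp = [Ag⁺]^2[CO₃²⁻] = (2s)^2(0.299)
(2s)^2 = 1.95×10⁻¹¹ / (0.299) = 6.52×10⁻¹¹
s = 4.04×10⁻⁶ M

4.04×10⁻⁶ M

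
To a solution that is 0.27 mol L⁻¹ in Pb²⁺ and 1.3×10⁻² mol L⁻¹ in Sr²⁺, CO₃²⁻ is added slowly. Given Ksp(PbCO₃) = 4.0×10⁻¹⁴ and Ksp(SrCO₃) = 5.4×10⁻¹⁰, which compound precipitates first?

PbCO₃

Precipitation begins when Q = Ksp.
For PbCO₃: [CO₃²⁻] = (Ksp/[Pb²⁺]) = 1.5×10⁻¹³ mol L⁻¹
For SrCO₃: [CO₃²⁻] = (Ksp/[Sr²⁺]) = 4.2×10⁻⁸ mol L⁻¹
Since PbCO₃ needs less CO₃²⁻ to reach saturation, it precipitates first.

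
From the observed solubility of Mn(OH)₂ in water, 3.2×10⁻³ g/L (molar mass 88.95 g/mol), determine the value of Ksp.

Ksp = 1.9×10⁻¹³

Molar solubility s = (3.2×10⁻³ g/L) / (88.95 g/mol) = 3.598×10⁻⁵ mol/L
Mn(OH)₂(s) ⇌ Mn²⁺(aq) + 2 OH⁻(aq)
If s mol/L of Mn(OH)₂ dissolves, [Mn²⁺] = s and [OH⁻] = 2s.
Ksp = [Mn²⁺][OH⁻]^2 = s · (2s)^2 = 4s^3
Ksp = 4 × (3.598×10⁻⁵)^3 = 1.9×10⁻¹³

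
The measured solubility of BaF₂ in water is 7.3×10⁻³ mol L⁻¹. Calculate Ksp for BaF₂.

BaF₂(s) ⇌ Ba²⁺(aq) + 2 F⁻(aq)
If s mol/L of BaF₂ dissolves, [Ba²⁺] = s and [F⁻] = 2s.
Ksp = [Ba²⁺][F⁻]^2 = s · (2s)^2 = 4s^3
Ksp = 4 × (7.3×10⁻³)^3 = 1.6×10⁻⁶

Ksp = 1.6×10⁻⁶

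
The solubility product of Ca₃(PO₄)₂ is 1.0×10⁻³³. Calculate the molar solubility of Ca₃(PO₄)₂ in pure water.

Ca₃(PO₄)₂(s) ⇌ 3 Ca²⁺(aq) + 2 PO₄³⁻(aq)
Let s be the molar solubility. Then [Ca²⁺] = 3s and [PO₄³⁻] = 2s.
Ksp = [Ca²⁺]^3[PO₄³⁻]^2 = (3s)^3 · (2s)^2 = 108s^5
108s^5 = 1.0×10⁻³³  ⇒  s^5 = 9.3×10⁻³⁶
s = (9.3×10⁻³⁶)^(1/5) = 9.8×10⁻⁸ mol/L

9.8×10⁻⁸ M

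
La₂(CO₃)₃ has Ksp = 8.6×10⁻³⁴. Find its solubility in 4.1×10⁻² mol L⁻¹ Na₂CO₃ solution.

1.8×10⁻¹⁵ M

La₂(CO₃)₃(s) ⇌ 2 La³⁺(aq) + 3 CO₃²⁻(aq)
With CO₃²⁻ already at 4.1×10⁻² mol L⁻¹ and s small, take [CO₃²⁻] ≈ 4.1×10⁻² mol L⁻¹ and [La³⁺] = 2s.
Ksp = [La³⁺]^2[CO₃²⁻]^3 = (2s)^2(4.1×10⁻²)^3
(2s)^2 = 8.6×10⁻³⁴ / (4.1×10⁻²)^3 = 1.2×10⁻²⁹
s = 1.8×10⁻¹⁵ mol L⁻¹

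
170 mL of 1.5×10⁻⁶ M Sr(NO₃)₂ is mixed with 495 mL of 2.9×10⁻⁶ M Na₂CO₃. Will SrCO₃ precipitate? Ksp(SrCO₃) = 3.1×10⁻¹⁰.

The combined volume is 665 mL.
[Sr²⁺] = (1.5×10⁻⁶)(170)/665 = 3.8×10⁻⁷ M
[CO₃²⁻] = (2.9×10⁻⁶)(495)/665 = 2.2×10⁻⁶ M
Q = [Sr²⁺][CO₃²⁻] = 8.3×10⁻¹³
Q < Ksp (8.3×10⁻¹³ vs 3.1×10⁻¹⁰); the solution remains unsaturated and no precipitate forms.

No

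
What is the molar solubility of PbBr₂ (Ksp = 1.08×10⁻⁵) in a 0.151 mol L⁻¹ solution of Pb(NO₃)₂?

4.23×10⁻³ M

PbBr₂(s) ⇌ Pb²⁺(aq) + 2 Br⁻(aq)
Pb²⁺ is already present at 0.151 mol L⁻¹. If s mol/L of PbBr₂ dissolves, [Br⁻] = 2s while [Pb²⁺] ≈ 0.151 mol L⁻¹.
Ksp = [Pb²⁺][Br⁻]^2 = (0.151)(2s)^2
(2s)^2 = 1.08×10⁻⁵ / (0.151) = 7.15×10⁻⁵
s = 4.23×10⁻³ mol L⁻¹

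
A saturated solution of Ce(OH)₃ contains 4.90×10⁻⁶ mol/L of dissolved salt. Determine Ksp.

Ksp = 1.56×10⁻²⁰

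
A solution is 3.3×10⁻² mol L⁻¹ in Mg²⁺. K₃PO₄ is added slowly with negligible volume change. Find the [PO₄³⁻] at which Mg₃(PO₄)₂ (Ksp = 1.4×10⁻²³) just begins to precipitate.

6.2×10⁻¹⁰ M

Precipitation of each salt begins when its ion product equals Ksp.
Mg₃(PO₄)₂(s) ⇌ 3 Mg²⁺(aq) + 2 PO₄³⁻(aq)
Ksp = [Mg²⁺]^3[PO₄³⁻]^2 = [PO₄³⁻]^2(3.3×10⁻²)^3
[PO₄³⁻]^2 = 1.4×10⁻²³ / (3.3×10⁻²)^3 = 3.9×10⁻¹⁹
[PO₄³⁻] = 6.2×10⁻¹⁰ mol L⁻¹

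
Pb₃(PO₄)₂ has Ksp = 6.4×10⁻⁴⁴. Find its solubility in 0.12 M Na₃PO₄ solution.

5.5×10⁻¹⁵ M

Pb₃(PO₄)₂(s) ⇌ 3 Pb²⁺(aq) + 2 PO₄³⁻(aq)
With PO₄³⁻ already at 0.12 M and s small, take [PO₄³⁻] ≈ 0.12 M and [Pb²⁺] = 3s.
Ksp = [Pb²⁺]^3[PO₄³⁻]^2 = (3s)^3(0.12)^2
(3s)^3 = 6.4×10⁻⁴⁴ / (0.12)^2 = 4.4×10⁻⁴²
s = 5.5×10⁻¹⁵ M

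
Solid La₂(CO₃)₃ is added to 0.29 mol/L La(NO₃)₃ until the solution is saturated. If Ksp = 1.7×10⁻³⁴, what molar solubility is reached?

La₂(CO₃)₃(s) ⇌ 2 La³⁺(aq) + 3 CO₃²⁻(aq)
With La³⁺ already at 0.29 mol/L and s small, take [La³⁺] ≈ 0.29 mol/L and [CO₃²⁻] = 3s.
Ksp = [La³⁺]^2[CO₃²⁻]^3 = (0.29)^2(3s)^3
(3s)^3 = 1.7×10⁻³⁴ / (0.29)^2 = 2.0×10⁻³³
s = 4.2×10⁻¹² mol/L

4.2×10⁻¹² M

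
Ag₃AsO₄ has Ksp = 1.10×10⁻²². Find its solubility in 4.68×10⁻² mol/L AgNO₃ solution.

Ag₃AsO₄(s) ⇌ 3 Ag⁺(aq) + AsO₄³⁻(aq)
With Ag⁺ already at 4.68×10⁻² mol/L and s small, take [Ag⁺] ≈ 4.68×10⁻² mol/L and [AsO₄³⁻] = s.
Ksp = [Ag⁺]^3[AsO₄³⁻] = (4.68×10⁻²)^3s
s = 1.10×10⁻²² / (4.68×10⁻²)^3 = 1.07×10⁻¹⁸
s = 1.07×10⁻¹⁸ mol/L

1.07×10⁻¹⁸ M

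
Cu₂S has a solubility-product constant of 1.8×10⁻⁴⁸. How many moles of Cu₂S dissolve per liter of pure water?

Cu₂S(s) ⇌ 2 Cu⁺(aq) + S²⁻(aq)
If s mol/L of Cu₂S dissolves, [Cu⁺] = 2s and [S²⁻] = s.
Ksp = [Cu⁺]^2[S²⁻] = (2s)^2 · s = 4s^3
4s^3 = 1.8×10⁻⁴⁸  ⇒  s^3 = 4.5×10⁻⁴⁹
Taking the 3rd root, s = 7.7×10⁻¹⁷ mol/L.

7.7×10⁻¹⁷ M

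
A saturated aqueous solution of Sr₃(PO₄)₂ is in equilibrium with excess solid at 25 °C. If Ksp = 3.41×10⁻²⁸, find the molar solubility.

Sr₃(PO₄)₂(s) ⇌ 3 Sr²⁺(aq) + 2 PO₄³⁻(aq)
Let s be the molar solubility. Then [Sr²⁺] = 3s and [PO₄³⁻] = 2s.
Ksp = [Sr²⁺]^3[PO₄³⁻]^2 = (3s)^3 · (2s)^2 = 108s^5
108s^5 = 3.41×10⁻²⁸  ⇒  s^5 = 3.16×10⁻³⁰
s = 1.26×10⁻⁶ mol L⁻¹

1.26×10⁻⁶ M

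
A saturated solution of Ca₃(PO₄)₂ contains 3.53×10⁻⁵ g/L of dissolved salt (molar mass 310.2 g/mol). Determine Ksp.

Ksp = 2.06×10⁻³³

s = (3.53×10⁻⁵ g L⁻¹)/(310.2 g mol⁻¹) = 1.1380×10⁻⁷ M
Ca₃(PO₄)₂(s) ⇌ 3 Ca²⁺(aq) + 2 PO₄³⁻(aq)
If s mol/L of Ca₃(PO₄)₂ dissolves, [Ca²⁺] = 3s and [PO₄³⁻] = 2s.
Ksp = [Ca²⁺]^3[PO₄³⁻]^2 = (3s)^3 · (2s)^2 = 108s^5
Ksp = 108 × (1.1380×10⁻⁷)^5 = 2.06×10⁻³³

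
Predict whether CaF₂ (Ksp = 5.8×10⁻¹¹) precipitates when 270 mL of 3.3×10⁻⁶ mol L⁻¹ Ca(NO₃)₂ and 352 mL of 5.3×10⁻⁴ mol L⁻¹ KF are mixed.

No

The combined volume is 622 mL.
[Ca²⁺] = (3.3×10⁻⁶)(270)/622 = 1.4×10⁻⁶ mol L⁻¹
[F⁻] = (5.3×10⁻⁴)(352)/622 = 3.0×10⁻⁴ mol L⁻¹
Q = [Ca²⁺][F⁻]^2 = 1.3×10⁻¹³
Q < Ksp (1.3×10⁻¹³ vs 5.8×10⁻¹¹); the solution remains unsaturated and no precipitate forms.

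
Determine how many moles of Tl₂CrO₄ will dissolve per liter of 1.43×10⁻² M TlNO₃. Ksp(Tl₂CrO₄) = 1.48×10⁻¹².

Tl₂CrO₄(s) ⇌ 2 Tl⁺(aq) + CrO₄²⁻(aq)
Let s be the solubility of Tl₂CrO₄ here. The common ion gives [Tl⁺] ≈ 1.43×10⁻² M, and [CrO₄²⁻] = s.
Ksp = [Tl⁺]^2[CrO₄²⁻] = (1.43×10⁻²)^2s
s = 1.48×10⁻¹² / (1.43×10⁻²)^2 = 7.24×10⁻⁹
s = 7.24×10⁻⁹ M

7.24×10⁻⁹ M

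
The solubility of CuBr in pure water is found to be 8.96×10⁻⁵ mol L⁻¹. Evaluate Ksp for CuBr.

Ksp = 8.03×10⁻⁹

CuBr(s) ⇌ Cu⁺(aq) + Br⁻(aq)
Call the molar solubility s, so that [Cu⁺] = s and [Br⁻] = s.
Ksp = [Cu⁺][Br⁻] = s · s = s^2
Ksp = (8.96×10⁻⁵)^2 = 8.03×10⁻⁹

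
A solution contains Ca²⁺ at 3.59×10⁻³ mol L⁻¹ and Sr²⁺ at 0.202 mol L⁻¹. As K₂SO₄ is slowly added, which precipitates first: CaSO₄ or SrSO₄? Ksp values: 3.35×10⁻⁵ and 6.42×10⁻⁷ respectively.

SrSO₄

Precipitation begins when Q = Ksp.
For CaSO₄: [SO₄²⁻] = (Ksp/[Ca²⁺]) = 9.33×10⁻³ mol L⁻¹
For SrSO₄: [SO₄²⁻] = (Ksp/[Sr²⁺]) = 3.18×10⁻⁶ mol L⁻¹
Since SrSO₄ needs less SO₄²⁻ to reach saturation, it precipitates first.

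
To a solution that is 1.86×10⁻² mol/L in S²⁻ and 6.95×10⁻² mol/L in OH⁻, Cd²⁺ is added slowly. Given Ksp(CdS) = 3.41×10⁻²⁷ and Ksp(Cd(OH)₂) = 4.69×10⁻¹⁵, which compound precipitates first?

Precipitation begins when Q = Ksp.
For CdS: [Cd²⁺] = (Ksp/[S²⁻]) = 1.83×10⁻²⁵ mol/L
For Cd(OH)₂: [Cd²⁺] = (Ksp/[OH⁻]^2) = 9.71×10⁻¹³ mol/L
The smaller threshold [Cd²⁺] is reached first, so CdS precipitates first.

CdS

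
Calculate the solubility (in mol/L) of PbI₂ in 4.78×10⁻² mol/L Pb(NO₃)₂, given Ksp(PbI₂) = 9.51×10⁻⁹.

PbI₂(s) ⇌ Pb²⁺(aq) + 2 I⁻(aq)
Let s be the solubility of PbI₂ here. The common ion gives [Pb²⁺] ≈ 4.78×10⁻² mol/L, and [I⁻] = 2s.
Ksp = [Pb²⁺][I⁻]^2 = (4.78×10⁻²)(2s)^2
(2s)^2 = 9.51×10⁻⁹ / (4.78×10⁻²) = 1.99×10⁻⁷
s = 2.23×10⁻⁴ mol/L

2.23×10⁻⁴ M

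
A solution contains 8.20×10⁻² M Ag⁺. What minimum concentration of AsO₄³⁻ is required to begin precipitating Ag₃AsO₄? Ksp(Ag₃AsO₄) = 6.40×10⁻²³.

Precipitation begins when Q = Ksp.
Ag₃AsO₄(s) ⇌ 3 Ag⁺(aq) + AsO₄³⁻(aq)
Ksp = [Ag⁺]^3[AsO₄³⁻] = [AsO₄³⁻](8.20×10⁻²)^3
[AsO₄³⁻] = 6.40×10⁻²³ / (8.20×10⁻²)^3 = 1.16×10⁻¹⁹
[AsO₄³⁻] = 1.16×10⁻¹⁹ M

1.16×10⁻¹⁹ M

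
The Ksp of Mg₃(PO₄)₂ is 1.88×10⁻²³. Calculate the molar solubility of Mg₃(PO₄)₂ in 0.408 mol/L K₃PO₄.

Mg₃(PO₄)₂(s) ⇌ 3 Mg²⁺(aq) + 2 PO₄³⁻(aq)
With PO₄³⁻ already at 0.408 mol/L and s small, take [PO₄³⁻] ≈ 0.408 mol/L and [Mg²⁺] = 3s.
Ksp = [Mg²⁺]^3[PO₄³⁻]^2 = (3s)^3(0.408)^2
(3s)^3 = 1.88×10⁻²³ / (0.408)^2 = 1.13×10⁻²²
s = 1.61×10⁻⁸ mol/L

1.61×10⁻⁸ M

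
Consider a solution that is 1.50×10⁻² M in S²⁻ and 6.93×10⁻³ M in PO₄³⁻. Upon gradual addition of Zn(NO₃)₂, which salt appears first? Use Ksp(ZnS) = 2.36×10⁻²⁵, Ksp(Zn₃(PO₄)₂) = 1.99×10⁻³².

The threshold for precipitation is Q = Ksp.
For ZnS: [Zn²⁺] = (Ksp/[S²⁻]) = 1.57×10⁻²³ M
For Zn₃(PO₄)₂: [Zn²⁺] = (Ksp/[PO₄³⁻]^2)^(1/3) = 7.46×10⁻¹⁰ M
The smaller threshold [Zn²⁺] is reached first, so ZnS precipitates first.

ZnS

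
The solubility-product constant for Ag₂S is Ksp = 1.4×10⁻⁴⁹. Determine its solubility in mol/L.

Ag₂S(s) ⇌ 2 Ag⁺(aq) + S²⁻(aq)
For each mole of Ag₂S that dissolves per liter, [Ag⁺] = 2s and [S²⁻] = s; let s denote this solubility.
Ksp = [Ag⁺]^2[S²⁻] = (2s)^2 · s = 4s^3
4s^3 = 1.4×10⁻⁴⁹  ⇒  s^3 = 3.5×10⁻⁵⁰
s = (3.5×10⁻⁵⁰)^(1/3) = 3.3×10⁻¹⁷ M

3.3×10⁻¹⁷ M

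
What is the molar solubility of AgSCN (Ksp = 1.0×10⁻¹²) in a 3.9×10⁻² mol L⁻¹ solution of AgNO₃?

2.6×10⁻¹¹ M

AgSCN(s) ⇌ Ag⁺(aq) + SCN⁻(aq)
Ag⁺ is already present at 3.9×10⁻² mol L⁻¹. If s mol/L of AgSCN dissolves, [SCN⁻] = s while [Ag⁺] ≈ 3.9×10⁻² mol L⁻¹.
Ksp = [Ag⁺][SCN⁻] = (3.9×10⁻²)s
s = 1.0×10⁻¹² / (3.9×10⁻²) = 2.6×10⁻¹¹
s = 2.6×10⁻¹¹ mol L⁻¹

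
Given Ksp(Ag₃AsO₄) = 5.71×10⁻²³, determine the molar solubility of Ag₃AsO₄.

Ag₃AsO₄(s) ⇌ 3 Ag⁺(aq) + AsO₄³⁻(aq)
Let s be the molar solubility. Then [Ag⁺] = 3s and [AsO₄³⁻] = s.
Ksp = [Ag⁺]^3[AsO₄³⁻] = (3s)^3 · s = 27s^4
27s^4 = 5.71×10⁻²³  ⇒  s^4 = 2.11×10⁻²⁴
s = 1.21×10⁻⁶ mol L⁻¹

1.21×10⁻⁶ M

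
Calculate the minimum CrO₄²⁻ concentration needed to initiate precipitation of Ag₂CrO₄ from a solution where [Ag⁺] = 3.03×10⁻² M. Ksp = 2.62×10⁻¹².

2.85×10⁻⁹ M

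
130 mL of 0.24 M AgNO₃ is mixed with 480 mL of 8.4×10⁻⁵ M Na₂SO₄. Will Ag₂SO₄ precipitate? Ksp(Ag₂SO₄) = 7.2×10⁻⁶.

No

After mixing, V = 130 mL + 480 mL = 610 mL.
[Ag⁺] = (0.24)(130)/610 = 5.1×10⁻² M
[SO₄²⁻] = (8.4×10⁻⁵)(480)/610 = 6.6×10⁻⁵ M
Q = [Ag⁺]^2[SO₄²⁻] = 1.7×10⁻⁷
Q = 1.7×10⁻⁷ < Ksp = 7.2×10⁻⁶, so the solution is unsaturated and no precipitate forms.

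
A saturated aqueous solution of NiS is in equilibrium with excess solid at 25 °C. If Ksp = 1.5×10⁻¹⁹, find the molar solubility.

NiS(s) ⇌ Ni²⁺(aq) + S²⁻(aq)
Call the molar solubility s, so that [Ni²⁺] = s and [S²⁻] = s.
Ksp = [Ni²⁺][S²⁻] = s · s = s^2
s^2 = 1.5×10⁻¹⁹
s = (1.5×10⁻¹⁹)^(1/2) = 3.9×10⁻¹⁰ mol L⁻¹

3.9×10⁻¹⁰ M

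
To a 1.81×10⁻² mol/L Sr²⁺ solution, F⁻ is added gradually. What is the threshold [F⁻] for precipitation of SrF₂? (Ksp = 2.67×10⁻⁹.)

3.84×10⁻⁴ M

Each salt precipitates once Q = Ksp for that salt.
SrF₂(s) ⇌ Sr²⁺(aq) + 2 F⁻(aq)
Ksp = [Sr²⁺][F⁻]^2 = [F⁻]^2(1.81×10⁻²)
[F⁻]^2 = 2.67×10⁻⁹ / (1.81×10⁻²) = 1.48×10⁻⁷
[F⁻] = 3.84×10⁻⁴ mol/L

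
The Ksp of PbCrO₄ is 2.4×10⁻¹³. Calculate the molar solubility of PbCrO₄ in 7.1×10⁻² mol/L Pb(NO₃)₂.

3.4×10⁻¹² M

PbCrO₄(s) ⇌ Pb²⁺(aq) + CrO₄²⁻(aq)
Let s be the solubility of PbCrO₄ here. The common ion gives [Pb²⁺] ≈ 7.1×10⁻² mol/L, and [CrO₄²⁻] = s.
Ksp = [Pb²⁺][CrO₄²⁻] = (7.1×10⁻²)s
s = 2.4×10⁻¹³ / (7.1×10⁻²) = 3.4×10⁻¹²
s = 3.4×10⁻¹² mol/L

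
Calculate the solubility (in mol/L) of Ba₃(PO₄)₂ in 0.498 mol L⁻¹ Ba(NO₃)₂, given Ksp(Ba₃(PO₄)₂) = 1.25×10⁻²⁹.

Ba₃(PO₄)₂(s) ⇌ 3 Ba²⁺(aq) + 2 PO₄³⁻(aq)
With Ba²⁺ already at 0.498 mol L⁻¹ and s small, take [Ba²⁺] ≈ 0.498 mol L⁻¹ and [PO₄³⁻] = 2s.
Ksp = [Ba²⁺]^3[PO₄³⁻]^2 = (0.498)^3(2s)^2
(2s)^2 = 1.25×10⁻²⁹ / (0.498)^3 = 1.01×10⁻²⁸
s = 5.03×10⁻¹⁵ mol L⁻¹

5.03×10⁻¹⁵ M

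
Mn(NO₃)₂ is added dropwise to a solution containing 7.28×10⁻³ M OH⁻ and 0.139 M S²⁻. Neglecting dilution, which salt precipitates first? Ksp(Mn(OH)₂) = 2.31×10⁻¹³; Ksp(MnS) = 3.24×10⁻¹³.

MnS

Precipitation begins when Q = Ksp.
For Mn(OH)₂: [Mn²⁺] = (Ksp/[OH⁻]^2) = 4.36×10⁻⁹ M
For MnS: [Mn²⁺] = (Ksp/[S²⁻]) = 2.33×10⁻¹² M
Since MnS needs less Mn²⁺ to reach saturation, it precipitates first.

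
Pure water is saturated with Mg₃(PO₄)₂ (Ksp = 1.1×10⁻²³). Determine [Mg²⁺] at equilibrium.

3.0×10⁻⁵ M

Mg₃(PO₄)₂(s) ⇌ 3 Mg²⁺(aq) + 2 PO₄³⁻(aq)
If s mol/L of Mg₃(PO₄)₂ dissolves, [Mg²⁺] = 3s and [PO₄³⁻] = 2s.
Ksp = [Mg²⁺]^3[PO₄³⁻]^2 = (3s)^3 · (2s)^2 = 108s^5 = 1.1×10⁻²³
s = 1.0×10⁻⁵ mol/L
[Mg²⁺] = 3s = 3.0×10⁻⁵ mol/L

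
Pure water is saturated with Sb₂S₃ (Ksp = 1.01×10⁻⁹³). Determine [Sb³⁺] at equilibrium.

Sb₂S₃(s) ⇌ 2 Sb³⁺(aq) + 3 S²⁻(aq)
If s mol/L of Sb₂S₃ dissolves, [Sb³⁺] = 2s and [S²⁻] = 3s.
Ksp = [Sb³⁺]^2[S²⁻]^3 = (2s)^2 · (3s)^3 = 108s^5 = 1.01×10⁻⁹³
s = 9.87×10⁻²⁰ mol L⁻¹
[Sb³⁺] = 2s = 1.97×10⁻¹⁹ mol L⁻¹

1.97×10⁻¹⁹ M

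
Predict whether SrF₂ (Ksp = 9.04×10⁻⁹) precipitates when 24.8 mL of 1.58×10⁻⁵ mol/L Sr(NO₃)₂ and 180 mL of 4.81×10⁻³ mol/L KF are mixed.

No

The combined volume is 204.8 mL.
[Sr²⁺] = (1.58×10⁻⁵)(24.8)/204.8 = 1.91×10⁻⁶ mol/L
[F⁻] = (4.81×10⁻³)(180)/204.8 = 4.23×10⁻³ mol/L
Q = [Sr²⁺][F⁻]^2 = 3.42×10⁻¹¹
Q < Ksp (3.42×10⁻¹¹ vs 9.04×10⁻⁹); the solution remains unsaturated and no precipitate forms.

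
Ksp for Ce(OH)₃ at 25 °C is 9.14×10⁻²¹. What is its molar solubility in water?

4.29×10⁻⁶ M

Ce(OH)₃(s) ⇌ Ce³⁺(aq) + 3 OH⁻(aq)
With molar solubility s: [Ce³⁺] = s, [OH⁻] = 3s.
Ksp = [Ce³⁺][OH⁻]^3 = s · (3s)^3 = 27s^4
27s^4 = 9.14×10⁻²¹  ⇒  s^4 = 3.39×10⁻²²
Taking the 4th root, s = 4.29×10⁻⁶ mol L⁻¹.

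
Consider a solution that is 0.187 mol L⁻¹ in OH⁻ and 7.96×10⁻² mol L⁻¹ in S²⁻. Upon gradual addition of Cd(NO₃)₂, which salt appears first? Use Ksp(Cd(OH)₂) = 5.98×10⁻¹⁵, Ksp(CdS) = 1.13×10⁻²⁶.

CdS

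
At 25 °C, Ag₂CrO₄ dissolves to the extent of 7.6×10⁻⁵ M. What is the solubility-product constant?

Ag₂CrO₄(s) ⇌ 2 Ag⁺(aq) + CrO₄²⁻(aq)
Let s be the molar solubility. Then [Ag⁺] = 2s and [CrO₄²⁻] = s.
Ksp = [Ag⁺]^2[CrO₄²⁻] = (2s)^2 · s = 4s^3
Ksp = 4 × (7.6×10⁻⁵)^3 = 1.8×10⁻¹²

Ksp = 1.8×10⁻¹²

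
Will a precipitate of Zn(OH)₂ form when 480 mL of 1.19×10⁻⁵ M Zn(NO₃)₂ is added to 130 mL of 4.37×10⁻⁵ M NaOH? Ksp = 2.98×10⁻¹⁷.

The combined volume is 610 mL.
[Zn²⁺] = (1.19×10⁻⁵)(480)/610 = 9.36×10⁻⁶ M
[OH⁻] = (4.37×10⁻⁵)(130)/610 = 9.31×10⁻⁶ M
Q = [Zn²⁺][OH⁻]^2 = 8.12×10⁻¹⁶
Q = 8.12×10⁻¹⁶ > Ksp = 2.98×10⁻¹⁷, so the solution is supersaturated and Zn(OH)₂ precipitates.

Yes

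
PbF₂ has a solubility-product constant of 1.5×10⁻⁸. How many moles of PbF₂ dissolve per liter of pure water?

1.6×10⁻³ M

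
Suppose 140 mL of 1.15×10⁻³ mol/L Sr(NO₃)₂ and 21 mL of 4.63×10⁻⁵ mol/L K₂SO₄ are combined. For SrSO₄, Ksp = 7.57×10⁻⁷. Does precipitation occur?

No

After mixing, V = 140 mL + 21 mL = 161 mL.
[Sr²⁺] = (1.15×10⁻³)(140)/161 = 1.00×10⁻³ mol/L
[SO₄²⁻] = (4.63×10⁻⁵)(21)/161 = 6.04×10⁻⁶ mol/L
Q = [Sr²⁺][SO₄²⁻] = 6.04×10⁻⁹
Q < Ksp (6.04×10⁻⁹ vs 7.57×10⁻⁷); the solution remains unsaturated and no precipitate forms.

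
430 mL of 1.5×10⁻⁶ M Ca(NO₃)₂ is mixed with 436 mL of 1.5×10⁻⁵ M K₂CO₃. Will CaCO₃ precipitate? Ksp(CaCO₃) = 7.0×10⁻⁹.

No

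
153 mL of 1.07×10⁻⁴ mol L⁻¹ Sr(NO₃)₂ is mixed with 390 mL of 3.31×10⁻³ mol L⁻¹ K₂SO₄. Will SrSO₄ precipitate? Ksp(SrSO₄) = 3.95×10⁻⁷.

Total volume after mixing = 153 + 390 = 543 mL.
[Sr²⁺] = (1.07×10⁻⁴)(153)/543 = 3.01×10⁻⁵ mol L⁻¹
[SO₄²⁻] = (3.31×10⁻³)(390)/543 = 2.38×10⁻³ mol L⁻¹
Q = [Sr²⁺][SO₄²⁻] = 7.17×10⁻⁸
Q = 7.17×10⁻⁸ < Ksp = 3.95×10⁻⁷, so the solution is unsaturated and no precipitate forms.

No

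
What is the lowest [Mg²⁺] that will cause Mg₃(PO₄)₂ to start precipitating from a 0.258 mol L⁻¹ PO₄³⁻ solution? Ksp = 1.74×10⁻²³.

6.39×10⁻⁸ M

Precipitation of each salt begins when its ion product equals Ksp.
Mg₃(PO₄)₂(s) ⇌ 3 Mg²⁺(aq) + 2 PO₄³⁻(aq)
Ksp = [Mg²⁺]^3[PO₄³⁻]^2 = [Mg²⁺]^3(0.258)^2
[Mg²⁺]^3 = 1.74×10⁻²³ / (0.258)^2 = 2.61×10⁻²²
[Mg²⁺] = 6.39×10⁻⁸ mol L⁻¹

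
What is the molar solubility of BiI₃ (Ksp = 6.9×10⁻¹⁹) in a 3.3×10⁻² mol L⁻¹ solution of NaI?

1.9×10⁻¹⁴ M

BiI₃(s) ⇌ Bi³⁺(aq) + 3 I⁻(aq)
With I⁻ already at 3.3×10⁻² mol L⁻¹ and s small, take [I⁻] ≈ 3.3×10⁻² mol L⁻¹ and [Bi³⁺] = s.
Ksp = [Bi³⁺][I⁻]^3 = s(3.3×10⁻²)^3
s = 6.9×10⁻¹⁹ / (3.3×10⁻²)^3 = 1.9×10⁻¹⁴
s = 1.9×10⁻¹⁴ mol L⁻¹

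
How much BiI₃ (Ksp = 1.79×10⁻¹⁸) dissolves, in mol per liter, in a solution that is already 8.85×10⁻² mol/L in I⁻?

2.58×10⁻¹⁵ M

BiI₃(s) ⇌ Bi³⁺(aq) + 3 I⁻(aq)
I⁻ is already present at 8.85×10⁻² mol/L. If s mol/L of BiI₃ dissolves, [Bi³⁺] = s while [I⁻] ≈ 8.85×10⁻² mol/L.
Ksp = [Bi³⁺][I⁻]^3 = s(8.85×10⁻²)^3
s = 1.79×10⁻¹⁸ / (8.85×10⁻²)^3 = 2.58×10⁻¹⁵
s = 2.58×10⁻¹⁵ mol/L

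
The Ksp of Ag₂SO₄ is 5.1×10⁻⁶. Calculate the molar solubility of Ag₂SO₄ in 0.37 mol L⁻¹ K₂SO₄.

Ag₂SO₄(s) ⇌ 2 Ag⁺(aq) + SO₄²⁻(aq)
Let s be the solubility of Ag₂SO₄ here. The common ion gives [SO₄²⁻] ≈ 0.37 mol L⁻¹, and [Ag⁺] = 2s.
Ksp = [Ag⁺]^2[SO₄²⁻] = (2s)^2(0.37)
(2s)^2 = 5.1×10⁻⁶ / (0.37) = 1.4×10⁻⁵
s = 1.9×10⁻³ mol L⁻¹

1.9×10⁻³ M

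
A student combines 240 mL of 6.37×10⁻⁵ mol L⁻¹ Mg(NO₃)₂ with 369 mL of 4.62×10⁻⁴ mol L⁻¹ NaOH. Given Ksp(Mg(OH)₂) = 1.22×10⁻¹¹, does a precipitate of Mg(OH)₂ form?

No

The combined volume is 609 mL.
[Mg²⁺] = (6.37×10⁻⁵)(240)/609 = 2.51×10⁻⁵ mol L⁻¹
[OH⁻] = (4.62×10⁻⁴)(369)/609 = 2.80×10⁻⁴ mol L⁻¹
Q = [Mg²⁺][OH⁻]^2 = 1.97×10⁻¹²
Since Q (1.97×10⁻¹²) is less than Ksp (1.22×10⁻¹¹), no Mg(OH)₂ precipitates.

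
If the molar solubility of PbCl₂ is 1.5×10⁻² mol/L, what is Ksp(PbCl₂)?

Ksp = 1.4×10⁻⁵

PbCl₂(s) ⇌ Pb²⁺(aq) + 2 Cl⁻(aq)
With molar solubility s: [Pb²⁺] = s, [Cl⁻] = 2s.
Ksp = [Pb²⁺][Cl⁻]^2 = s · (2s)^2 = 4s^3
Ksp = 4 × (1.5×10⁻²)^3 = 1.4×10⁻⁵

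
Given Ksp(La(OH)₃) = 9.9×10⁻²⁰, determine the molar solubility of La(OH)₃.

7.8×10⁻⁶ M

La(OH)₃(s) ⇌ La³⁺(aq) + 3 OH⁻(aq)
If s mol/L of La(OH)₃ dissolves, [La³⁺] = s and [OH⁻] = 3s.
Ksp = [La³⁺][OH⁻]^3 = s · (3s)^3 = 27s^4
27s^4 = 9.9×10⁻²⁰  ⇒  s^4 = 3.7×10⁻²¹
s = (3.7×10⁻²¹)^(1/4) = 7.8×10⁻⁶ M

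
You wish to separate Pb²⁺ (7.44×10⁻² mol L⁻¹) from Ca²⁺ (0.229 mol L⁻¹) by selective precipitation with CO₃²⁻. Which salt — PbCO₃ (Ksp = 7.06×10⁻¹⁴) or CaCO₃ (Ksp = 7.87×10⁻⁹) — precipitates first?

PbCO₃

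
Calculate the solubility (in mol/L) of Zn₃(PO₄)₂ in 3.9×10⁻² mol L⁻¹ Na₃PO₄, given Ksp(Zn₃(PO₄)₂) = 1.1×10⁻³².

Zn₃(PO₄)₂(s) ⇌ 3 Zn²⁺(aq) + 2 PO₄³⁻(aq)
Let s be the solubility of Zn₃(PO₄)₂ here. The common ion gives [PO₄³⁻] ≈ 3.9×10⁻² mol L⁻¹, and [Zn²⁺] = 3s.
Ksp = [Zn²⁺]^3[PO₄³⁻]^2 = (3s)^3(3.9×10⁻²)^2
(3s)^3 = 1.1×10⁻³² / (3.9×10⁻²)^2 = 7.2×10⁻³⁰
s = 6.4×10⁻¹¹ mol L⁻¹

6.4×10⁻¹¹ M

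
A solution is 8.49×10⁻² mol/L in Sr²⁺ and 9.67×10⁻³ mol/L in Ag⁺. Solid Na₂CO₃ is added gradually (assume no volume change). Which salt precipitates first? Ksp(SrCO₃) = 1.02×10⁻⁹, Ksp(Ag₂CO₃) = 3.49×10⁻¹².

SrCO₃

The threshold for precipitation is Q = Ksp.
For SrCO₃: [CO₃²⁻] = (Ksp/[Sr²⁺]) = 1.20×10⁻⁸ mol/L
For Ag₂CO₃: [CO₃²⁻] = (Ksp/[Ag⁺]^2) = 3.73×10⁻⁸ mol/L
The smaller threshold [CO₃²⁻] is reached first, so SrCO₃ precipitates first.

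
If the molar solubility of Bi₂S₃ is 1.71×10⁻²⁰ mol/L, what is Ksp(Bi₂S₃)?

Bi₂S₃(s) ⇌ 2 Bi³⁺(aq) + 3 S²⁻(aq)
With molar solubility s: [Bi³⁺] = 2s, [S²⁻] = 3s.
Ksp = [Bi³⁺]^2[S²⁻]^3 = (2s)^2 · (3s)^3 = 108s^5
Ksp = 108 × (1.71×10⁻²⁰)^5 = 1.58×10⁻⁹⁷

Ksp = 1.58×10⁻⁹⁷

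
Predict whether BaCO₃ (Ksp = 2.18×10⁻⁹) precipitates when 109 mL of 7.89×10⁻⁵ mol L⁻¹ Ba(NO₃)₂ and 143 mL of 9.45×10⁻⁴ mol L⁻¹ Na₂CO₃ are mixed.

The combined volume is 252 mL.
[Ba²⁺] = (7.89×10⁻⁵)(109)/252 = 3.41×10⁻⁵ mol L⁻¹
[CO₃²⁻] = (9.45×10⁻⁴)(143)/252 = 5.36×10⁻⁴ mol L⁻¹
Q = [Ba²⁺][CO₃²⁻] = 1.83×10⁻⁸
Q = 1.83×10⁻⁸ > Ksp = 2.18×10⁻⁹, so the solution is supersaturated and BaCO₃ precipitates.

Yes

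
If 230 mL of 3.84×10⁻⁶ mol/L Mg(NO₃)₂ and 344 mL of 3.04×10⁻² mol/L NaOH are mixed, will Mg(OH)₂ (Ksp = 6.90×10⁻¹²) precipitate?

After mixing, V = 230 mL + 344 mL = 574 mL.
[Mg²⁺] = (3.84×10⁻⁶)(230)/574 = 1.54×10⁻⁶ mol/L
[OH⁻] = (3.04×10⁻²)(344)/574 = 1.82×10⁻² mol/L
Q = [Mg²⁺][OH⁻]^2 = 5.11×10⁻¹⁰
Since Q (5.11×10⁻¹⁰) exceeds Ksp (6.90×10⁻¹²), Mg(OH)₂ will precipitate.

Yes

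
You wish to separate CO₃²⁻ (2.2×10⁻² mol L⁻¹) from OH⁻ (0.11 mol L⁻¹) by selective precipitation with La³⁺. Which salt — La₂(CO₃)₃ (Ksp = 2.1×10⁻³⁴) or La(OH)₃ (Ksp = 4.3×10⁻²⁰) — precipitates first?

The threshold for precipitation is Q = Ksp.
For La₂(CO₃)₃: [La³⁺] = (Ksp/[CO₃²⁻]^3)^(1/2) = 4.4×10⁻¹⁵ mol L⁻¹
For La(OH)₃: [La³⁺] = (Ksp/[OH⁻]^3) = 3.2×10⁻¹⁷ mol L⁻¹
The smaller threshold [La³⁺] is reached first, so La(OH)₃ precipitates first.

La(OH)₃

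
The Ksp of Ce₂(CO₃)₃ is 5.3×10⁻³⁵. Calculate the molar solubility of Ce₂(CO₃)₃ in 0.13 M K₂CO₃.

7.8×10⁻¹⁷ M

Ce₂(CO₃)₃(s) ⇌ 2 Ce³⁺(aq) + 3 CO₃²⁻(aq)
The solution already contains CO₃²⁻ at 0.13 M. Let s be the molar solubility of Ce₂(CO₃)₃.
[CO₃²⁻] ≈ 0.13 M (common ion dominates); [Ce³⁺] = 2s.
Ksp = [Ce³⁺]^2[CO₃²⁻]^3 = (2s)^2(0.13)^3
(2s)^2 = 5.3×10⁻³⁵ / (0.13)^3 = 2.4×10⁻³²
s = 7.8×10⁻¹⁷ M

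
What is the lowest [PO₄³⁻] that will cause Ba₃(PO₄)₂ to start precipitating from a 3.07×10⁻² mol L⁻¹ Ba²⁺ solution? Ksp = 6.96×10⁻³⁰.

4.90×10⁻¹³ M

Each salt precipitates once Q = Ksp for that salt.
Ba₃(PO₄)₂(s) ⇌ 3 Ba²⁺(aq) + 2 PO₄³⁻(aq)
Ksp = [Ba²⁺]^3[PO₄³⁻]^2 = [PO₄³⁻]^2(3.07×10⁻²)^3
[PO₄³⁻]^2 = 6.96×10⁻³⁰ / (3.07×10⁻²)^3 = 2.41×10⁻²⁵
[PO₄³⁻] = 4.90×10⁻¹³ mol L⁻¹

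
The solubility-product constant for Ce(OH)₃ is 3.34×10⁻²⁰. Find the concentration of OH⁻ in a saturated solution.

1.78×10⁻⁵ M

Ce(OH)₃(s) ⇌ Ce³⁺(aq) + 3 OH⁻(aq)
Call the molar solubility s, so that [Ce³⁺] = s and [OH⁻] = 3s.
Ksp = [Ce³⁺][OH⁻]^3 = s · (3s)^3 = 27s^4 = 3.34×10⁻²⁰
s = 5.93×10⁻⁶ mol L⁻¹
[OH⁻] = 3s = 1.78×10⁻⁵ mol L⁻¹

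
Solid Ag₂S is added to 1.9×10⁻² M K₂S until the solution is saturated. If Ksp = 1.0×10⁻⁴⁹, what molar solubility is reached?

1.1×10⁻²⁴ M

Ag₂S(s) ⇌ 2 Ag⁺(aq) + S²⁻(aq)
S²⁻ is already present at 1.9×10⁻² M. If s mol/L of Ag₂S dissolves, [Ag⁺] = 2s while [S²⁻] ≈ 1.9×10⁻² M.
Ksp = [Ag⁺]^2[S²⁻] = (2s)^2(1.9×10⁻²)
(2s)^2 = 1.0×10⁻⁴⁹ / (1.9×10⁻²) = 5.3×10⁻⁴⁸
s = 1.1×10⁻²⁴ M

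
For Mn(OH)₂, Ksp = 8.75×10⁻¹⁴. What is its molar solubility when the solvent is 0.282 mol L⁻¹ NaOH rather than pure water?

Mn(OH)₂(s) ⇌ Mn²⁺(aq) + 2 OH⁻(aq)
The solution already contains OH⁻ at 0.282 mol L⁻¹. Let s be the molar solubility of Mn(OH)₂.
[OH⁻] ≈ 0.282 mol L⁻¹ (common ion dominates); [Mn²⁺] = s.
Ksp = [Mn²⁺][OH⁻]^2 = s(0.282)^2
s = 8.75×10⁻¹⁴ / (0.282)^2 = 1.10×10⁻¹²
s = 1.10×10⁻¹² mol L⁻¹

1.10×10⁻¹² M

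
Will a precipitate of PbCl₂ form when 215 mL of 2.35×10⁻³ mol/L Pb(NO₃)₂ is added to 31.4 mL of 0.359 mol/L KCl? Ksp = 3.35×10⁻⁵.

After mixing, V = 215 mL + 31.4 mL = 246.4 mL.
[Pb²⁺] = (2.35×10⁻³)(215)/246.4 = 2.05×10⁻³ mol/L
[Cl⁻] = (0.359)(31.4)/246.4 = 4.57×10⁻² mol/L
Q = [Pb²⁺][Cl⁻]^2 = 4.29×10⁻⁶
Since Q (4.29×10⁻⁶) is less than Ksp (3.35×10⁻⁵), no PbCl₂ precipitates.

No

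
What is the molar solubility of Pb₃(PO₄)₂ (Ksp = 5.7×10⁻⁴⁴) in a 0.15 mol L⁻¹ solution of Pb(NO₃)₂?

2.1×10⁻²¹ M

Pb₃(PO₄)₂(s) ⇌ 3 Pb²⁺(aq) + 2 PO₄³⁻(aq)
With Pb²⁺ already at 0.15 mol L⁻¹ and s small, take [Pb²⁺] ≈ 0.15 mol L⁻¹ and [PO₄³⁻] = 2s.
Ksp = [Pb²⁺]^3[PO₄³⁻]^2 = (0.15)^3(2s)^2
(2s)^2 = 5.7×10⁻⁴⁴ / (0.15)^3 = 1.7×10⁻⁴¹
s = 2.1×10⁻²¹ mol L⁻¹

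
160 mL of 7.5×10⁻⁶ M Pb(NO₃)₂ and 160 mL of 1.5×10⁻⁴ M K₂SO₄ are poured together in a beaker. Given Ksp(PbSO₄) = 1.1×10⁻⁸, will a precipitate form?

No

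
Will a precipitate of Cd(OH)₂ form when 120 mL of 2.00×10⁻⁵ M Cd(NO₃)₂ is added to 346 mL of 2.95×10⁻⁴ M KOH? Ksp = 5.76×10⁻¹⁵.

Yes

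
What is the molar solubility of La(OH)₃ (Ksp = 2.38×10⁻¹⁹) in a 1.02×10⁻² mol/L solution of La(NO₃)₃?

La(OH)₃(s) ⇌ La³⁺(aq) + 3 OH⁻(aq)
Let s be the solubility of La(OH)₃ here. The common ion gives [La³⁺] ≈ 1.02×10⁻² mol/L, and [OH⁻] = 3s.
Ksp = [La³⁺][OH⁻]^3 = (1.02×10⁻²)(3s)^3
(3s)^3 = 2.38×10⁻¹⁹ / (1.02×10⁻²) = 2.33×10⁻¹⁷
s = 9.53×10⁻⁷ mol/L

9.53×10⁻⁷ M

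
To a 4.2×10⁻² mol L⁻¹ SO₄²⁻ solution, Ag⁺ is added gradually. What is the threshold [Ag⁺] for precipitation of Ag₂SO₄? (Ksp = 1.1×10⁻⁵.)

1.6×10⁻² M

A salt starts to precipitate once the ion product Q reaches its Ksp.
Ag₂SO₄(s) ⇌ 2 Ag⁺(aq) + SO₄²⁻(aq)
Ksp = [Ag⁺]^2[SO₄²⁻] = [Ag⁺]^2(4.2×10⁻²)
[Ag⁺]^2 = 1.1×10⁻⁵ / (4.2×10⁻²) = 2.6×10⁻⁴
[Ag⁺] = 1.6×10⁻² mol L⁻¹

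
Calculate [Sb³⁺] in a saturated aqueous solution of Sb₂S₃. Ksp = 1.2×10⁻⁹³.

2.0×10⁻¹⁹ M

Sb₂S₃(s) ⇌ 2 Sb³⁺(aq) + 3 S²⁻(aq)
Let s be the molar solubility. Then [Sb³⁺] = 2s and [S²⁻] = 3s.
Ksp = [Sb³⁺]^2[S²⁻]^3 = (2s)^2 · (3s)^3 = 108s^5 = 1.2×10⁻⁹³
s = 1.0×10⁻¹⁹ M
[Sb³⁺] = 2s = 2.0×10⁻¹⁹ M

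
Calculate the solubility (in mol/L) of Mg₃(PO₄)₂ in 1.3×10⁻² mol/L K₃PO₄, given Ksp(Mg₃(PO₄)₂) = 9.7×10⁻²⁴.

Mg₃(PO₄)₂(s) ⇌ 3 Mg²⁺(aq) + 2 PO₄³⁻(aq)
PO₄³⁻ is already present at 1.3×10⁻² mol/L. If s mol/L of Mg₃(PO₄)₂ dissolves, [Mg²⁺] = 3s while [PO₄³⁻] ≈ 1.3×10⁻² mol/L.
Ksp = [Mg²⁺]^3[PO₄³⁻]^2 = (3s)^3(1.3×10⁻²)^2
(3s)^3 = 9.7×10⁻²⁴ / (1.3×10⁻²)^2 = 5.7×10⁻²⁰
s = 1.3×10⁻⁷ mol/L

1.3×10⁻⁷ M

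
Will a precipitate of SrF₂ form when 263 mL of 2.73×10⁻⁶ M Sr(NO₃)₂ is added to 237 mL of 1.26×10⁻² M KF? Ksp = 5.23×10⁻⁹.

After mixing, V = 263 mL + 237 mL = 500 mL.
[Sr²⁺] = (2.73×10⁻⁶)(263)/500 = 1.44×10⁻⁶ M
[F⁻] = (1.26×10⁻²)(237)/500 = 5.97×10⁻³ M
Q = [Sr²⁺][F⁻]^2 = 5.12×10⁻¹¹
Q = 5.12×10⁻¹¹ < Ksp = 5.23×10⁻⁹, so the solution is unsaturated and no precipitate forms.

No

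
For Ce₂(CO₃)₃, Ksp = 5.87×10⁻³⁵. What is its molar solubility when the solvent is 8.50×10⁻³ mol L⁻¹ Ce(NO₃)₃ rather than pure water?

Ce₂(CO₃)₃(s) ⇌ 2 Ce³⁺(aq) + 3 CO₃²⁻(aq)
Ce³⁺ is already present at 8.50×10⁻³ mol L⁻¹. If s mol/L of Ce₂(CO₃)₃ dissolves, [CO₃²⁻] = 3s while [Ce³⁺] ≈ 8.50×10⁻³ mol L⁻¹.
Ksp = [Ce³⁺]^2[CO₃²⁻]^3 = (8.50×10⁻³)^2(3s)^3
(3s)^3 = 5.87×10⁻³⁵ / (8.50×10⁻³)^2 = 8.12×10⁻³¹
s = 3.11×10⁻¹¹ mol L⁻¹

3.11×10⁻¹¹ M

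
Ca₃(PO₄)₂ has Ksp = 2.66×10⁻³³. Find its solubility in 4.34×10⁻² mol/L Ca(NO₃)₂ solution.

Ca₃(PO₄)₂(s) ⇌ 3 Ca²⁺(aq) + 2 PO₄³⁻(aq)
Let s be the solubility of Ca₃(PO₄)₂ here. The common ion gives [Ca²⁺] ≈ 4.34×10⁻² mol/L, and [PO₄³⁻] = 2s.
Ksp = [Ca²⁺]^3[PO₄³⁻]^2 = (4.34×10⁻²)^3(2s)^2
(2s)^2 = 2.66×10⁻³³ / (4.34×10⁻²)^3 = 3.25×10⁻²⁹
s = 2.85×10⁻¹⁵ mol/L

2.85×10⁻¹⁵ M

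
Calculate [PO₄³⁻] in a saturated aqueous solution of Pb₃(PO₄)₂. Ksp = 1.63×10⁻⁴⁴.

Pb₃(PO₄)₂(s) ⇌ 3 Pb²⁺(aq) + 2 PO₄³⁻(aq)
If s mol/L of Pb₃(PO₄)₂ dissolves, [Pb²⁺] = 3s and [PO₄³⁻] = 2s.
Ksp = [Pb²⁺]^3[PO₄³⁻]^2 = (3s)^3 · (2s)^2 = 108s^5 = 1.63×10⁻⁴⁴
s = 6.85×10⁻¹⁰ M
[PO₄³⁻] = 2s = 1.37×10⁻⁹ M

1.37×10⁻⁹ M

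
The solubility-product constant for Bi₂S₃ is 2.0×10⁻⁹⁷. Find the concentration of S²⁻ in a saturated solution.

5.4×10⁻²⁰ M

Bi₂S₃(s) ⇌ 2 Bi³⁺(aq) + 3 S²⁻(aq)
Call the molar solubility s, so that [Bi³⁺] = 2s and [S²⁻] = 3s.
Ksp = [Bi³⁺]^2[S²⁻]^3 = (2s)^2 · (3s)^3 = 108s^5 = 2.0×10⁻⁹⁷
s = 1.8×10⁻²⁰ mol/L
[S²⁻] = 3s = 5.4×10⁻²⁰ mol/L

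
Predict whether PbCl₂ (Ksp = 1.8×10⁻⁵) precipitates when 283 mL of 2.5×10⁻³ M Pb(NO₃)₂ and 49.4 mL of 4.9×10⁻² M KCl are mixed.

After mixing, V = 283 mL + 49.4 mL = 332.4 mL.
[Pb²⁺] = (2.5×10⁻³)(283)/332.4 = 2.1×10⁻³ M
[Cl⁻] = (4.9×10⁻²)(49.4)/332.4 = 7.3×10⁻³ M
Q = [Pb²⁺][Cl⁻]^2 = 1.1×10⁻⁷
Q < Ksp (1.1×10⁻⁷ vs 1.8×10⁻⁵); the solution remains unsaturated and no precipitate forms.

No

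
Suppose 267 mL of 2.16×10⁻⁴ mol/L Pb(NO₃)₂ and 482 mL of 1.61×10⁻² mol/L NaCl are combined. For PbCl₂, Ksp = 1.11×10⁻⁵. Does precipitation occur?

No

Total volume after mixing = 267 + 482 = 749 mL.
[Pb²⁺] = (2.16×10⁻⁴)(267)/749 = 7.70×10⁻⁵ mol/L
[Cl⁻] = (1.61×10⁻²)(482)/749 = 1.04×10⁻² mol/L
Q = [Pb²⁺][Cl⁻]^2 = 8.27×10⁻⁹
Q = 8.27×10⁻⁹ < Ksp = 1.11×10⁻⁵, so the solution is unsaturated and no precipitate forms.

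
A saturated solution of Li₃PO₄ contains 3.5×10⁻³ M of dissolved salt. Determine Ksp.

Ksp = 4.1×10⁻⁹

Li₃PO₄(s) ⇌ 3 Li⁺(aq) + PO₄³⁻(aq)
If s mol/L of Li₃PO₄ dissolves, [Li⁺] = 3s and [PO₄³⁻] = s.
Ksp = [Li⁺]^3[PO₄³⁻] = (3s)^3 · s = 27s^4
Ksp = 27 × (3.5×10⁻³)^4 = 4.1×10⁻⁹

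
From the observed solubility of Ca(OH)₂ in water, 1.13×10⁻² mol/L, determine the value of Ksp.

Ksp = 5.77×10⁻⁶

Ca(OH)₂(s) ⇌ Ca²⁺(aq) + 2 OH⁻(aq)
For each mole of Ca(OH)₂ that dissolves per liter, [Ca²⁺] = s and [OH⁻] = 2s; let s denote this solubility.
Ksp = [Ca²⁺][OH⁻]^2 = s · (2s)^2 = 4s^3
Ksp = 4 × (1.13×10⁻²)^3 = 5.77×10⁻⁶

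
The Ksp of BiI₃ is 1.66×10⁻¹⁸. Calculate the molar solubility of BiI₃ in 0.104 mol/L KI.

BiI₃(s) ⇌ Bi³⁺(aq) + 3 I⁻(aq)
The solution already contains I⁻ at 0.104 mol/L. Let s be the molar solubility of BiI₃.
[I⁻] ≈ 0.104 mol/L (common ion dominates); [Bi³⁺] = s.
Ksp = [Bi³⁺][I⁻]^3 = s(0.104)^3
s = 1.66×10⁻¹⁸ / (0.104)^3 = 1.48×10⁻¹⁵
s = 1.48×10⁻¹⁵ mol/L

1.48×10⁻¹⁵ M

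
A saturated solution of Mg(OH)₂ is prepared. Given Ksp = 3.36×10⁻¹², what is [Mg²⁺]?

9.44×10⁻⁵ M

Mg(OH)₂(s) ⇌ Mg²⁺(aq) + 2 OH⁻(aq)
With molar solubility s: [Mg²⁺] = s, [OH⁻] = 2s.
Ksp = [Mg²⁺][OH⁻]^2 = s · (2s)^2 = 4s^3 = 3.36×10⁻¹²
s = 9.44×10⁻⁵ mol/L
[Mg²⁺] = s = 9.44×10⁻⁵ mol/L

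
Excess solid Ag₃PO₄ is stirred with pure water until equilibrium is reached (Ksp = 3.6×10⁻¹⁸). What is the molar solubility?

Ag₃PO₄(s) ⇌ 3 Ag⁺(aq) + PO₄³⁻(aq)
For each mole of Ag₃PO₄ that dissolves per liter, [Ag⁺] = 3s and [PO₄³⁻] = s; let s denote this solubility.
Ksp = [Ag⁺]^3[PO₄³⁻] = (3s)^3 · s = 27s^4
27s^4 = 3.6×10⁻¹⁸  ⇒  s^4 = 1.3×10⁻¹⁹
s = 1.9×10⁻⁵ M

1.9×10⁻⁵ M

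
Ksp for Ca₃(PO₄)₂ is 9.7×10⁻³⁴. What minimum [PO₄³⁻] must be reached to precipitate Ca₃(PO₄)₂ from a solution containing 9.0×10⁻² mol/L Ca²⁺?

1.2×10⁻¹⁵ M

The threshold for precipitation is Q = Ksp.
Ca₃(PO₄)₂(s) ⇌ 3 Ca²⁺(aq) + 2 PO₄³⁻(aq)
Ksp = [Ca²⁺]^3[PO₄³⁻]^2 = [PO₄³⁻]^2(9.0×10⁻²)^3
[PO₄³⁻]^2 = 9.7×10⁻³⁴ / (9.0×10⁻²)^3 = 1.3×10⁻³⁰
[PO₄³⁻] = 1.2×10⁻¹⁵ mol/L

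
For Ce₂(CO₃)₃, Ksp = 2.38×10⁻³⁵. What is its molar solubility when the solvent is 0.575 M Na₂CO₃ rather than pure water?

5.59×10⁻¹⁸ M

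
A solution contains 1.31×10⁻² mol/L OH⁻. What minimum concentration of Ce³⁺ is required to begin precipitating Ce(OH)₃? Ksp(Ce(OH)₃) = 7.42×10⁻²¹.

Precipitation begins when Q = Ksp.
Ce(OH)₃(s) ⇌ Ce³⁺(aq) + 3 OH⁻(aq)
Ksp = [Ce³⁺][OH⁻]^3 = [Ce³⁺](1.31×10⁻²)^3
[Ce³⁺] = 7.42×10⁻²¹ / (1.31×10⁻²)^3 = 3.30×10⁻¹⁵
[Ce³⁺] = 3.30×10⁻¹⁵ mol/L

3.30×10⁻¹⁵ M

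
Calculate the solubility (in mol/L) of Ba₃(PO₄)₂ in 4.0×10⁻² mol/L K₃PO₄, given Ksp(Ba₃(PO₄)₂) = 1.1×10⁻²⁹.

6.3×10⁻¹⁰ M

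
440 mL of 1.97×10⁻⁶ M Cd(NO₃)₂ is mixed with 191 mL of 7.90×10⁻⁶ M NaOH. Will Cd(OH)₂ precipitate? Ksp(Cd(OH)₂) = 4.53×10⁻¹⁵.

After mixing, V = 440 mL + 191 mL = 631 mL.
[Cd²⁺] = (1.97×10⁻⁶)(440)/631 = 1.37×10⁻⁶ M
[OH⁻] = (7.90×10⁻⁶)(191)/631 = 2.39×10⁻⁶ M
Q = [Cd²⁺][OH⁻]^2 = 7.86×10⁻¹⁸
Q = 7.86×10⁻¹⁸ < Ksp = 4.53×10⁻¹⁵, so the solution is unsaturated and no precipitate forms.

No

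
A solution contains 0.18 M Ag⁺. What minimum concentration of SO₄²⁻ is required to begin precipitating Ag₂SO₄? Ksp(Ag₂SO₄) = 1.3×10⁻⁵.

Each salt precipitates once Q = Ksp for that salt.
Ag₂SO₄(s) ⇌ 2 Ag⁺(aq) + SO₄²⁻(aq)
Ksp = [Ag⁺]^2[SO₄²⁻] = [SO₄²⁻](0.18)^2
[SO₄²⁻] = 1.3×10⁻⁵ / (0.18)^2 = 4.0×10⁻⁴
[SO₄²⁻] = 4.0×10⁻⁴ M

4.0×10⁻⁴ M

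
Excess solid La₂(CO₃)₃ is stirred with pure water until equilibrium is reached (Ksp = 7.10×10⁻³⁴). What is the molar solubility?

La₂(CO₃)₃(s) ⇌ 2 La³⁺(aq) + 3 CO₃²⁻(aq)
If s mol/L of La₂(CO₃)₃ dissolves, [La³⁺] = 2s and [CO₃²⁻] = 3s.
Ksp = [La³⁺]^2[CO₃²⁻]^3 = (2s)^2 · (3s)^3 = 108s^5
108s^5 = 7.10×10⁻³⁴  ⇒  s^5 = 6.57×10⁻³⁶
Taking the 5th root, s = 9.20×10⁻⁸ mol/L.

9.20×10⁻⁸ M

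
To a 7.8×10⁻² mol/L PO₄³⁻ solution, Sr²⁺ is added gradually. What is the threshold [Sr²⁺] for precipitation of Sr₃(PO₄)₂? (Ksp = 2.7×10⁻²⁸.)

The threshold for precipitation is Q = Ksp.
Sr₃(PO₄)₂(s) ⇌ 3 Sr²⁺(aq) + 2 PO₄³⁻(aq)
Ksp = [Sr²⁺]^3[PO₄³⁻]^2 = [Sr²⁺]^3(7.8×10⁻²)^2
[Sr²⁺]^3 = 2.7×10⁻²⁸ / (7.8×10⁻²)^2 = 4.4×10⁻²⁶
[Sr²⁺] = 3.5×10⁻⁹ mol/L

3.5×10⁻⁹ M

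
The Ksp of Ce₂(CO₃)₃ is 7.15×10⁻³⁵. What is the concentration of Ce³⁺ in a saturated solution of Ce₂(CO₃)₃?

Ce₂(CO₃)₃(s) ⇌ 2 Ce³⁺(aq) + 3 CO₃²⁻(aq)
For each mole of Ce₂(CO₃)₃ that dissolves per liter, [Ce³⁺] = 2s and [CO₃²⁻] = 3s; let s denote this solubility.
Ksp = [Ce³⁺]^2[CO₃²⁻]^3 = (2s)^2 · (3s)^3 = 108s^5 = 7.15×10⁻³⁵
s = 5.81×10⁻⁸ mol/L
[Ce³⁺] = 2s = 1.16×10⁻⁷ mol/L

1.16×10⁻⁷ M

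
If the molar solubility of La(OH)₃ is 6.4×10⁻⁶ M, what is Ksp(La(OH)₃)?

Ksp = 4.5×10⁻²⁰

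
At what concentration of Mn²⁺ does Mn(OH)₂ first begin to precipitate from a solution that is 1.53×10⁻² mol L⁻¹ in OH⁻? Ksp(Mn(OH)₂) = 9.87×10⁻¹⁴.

Precipitation of each salt begins when its ion product equals Ksp.
Mn(OH)₂(s) ⇌ Mn²⁺(aq) + 2 OH⁻(aq)
Ksp = [Mn²⁺][OH⁻]^2 = [Mn²⁺](1.53×10⁻²)^2
[Mn²⁺] = 9.87×10⁻¹⁴ / (1.53×10⁻²)^2 = 4.22×10⁻¹⁰
[Mn²⁺] = 4.22×10⁻¹⁰ mol L⁻¹

4.22×10⁻¹⁰ M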